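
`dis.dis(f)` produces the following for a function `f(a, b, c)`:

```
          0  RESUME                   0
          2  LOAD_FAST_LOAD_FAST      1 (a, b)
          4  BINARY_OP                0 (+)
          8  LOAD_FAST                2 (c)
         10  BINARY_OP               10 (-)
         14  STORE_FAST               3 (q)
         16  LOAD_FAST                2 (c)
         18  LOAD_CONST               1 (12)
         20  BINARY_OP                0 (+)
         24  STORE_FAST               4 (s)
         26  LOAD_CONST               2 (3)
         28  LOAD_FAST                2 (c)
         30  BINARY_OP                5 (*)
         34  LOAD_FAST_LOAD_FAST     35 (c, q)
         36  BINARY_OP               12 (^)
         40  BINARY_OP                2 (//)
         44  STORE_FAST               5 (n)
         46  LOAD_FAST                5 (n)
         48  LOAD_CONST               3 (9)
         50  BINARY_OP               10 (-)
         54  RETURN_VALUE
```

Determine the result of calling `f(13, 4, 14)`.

LOAD_FAST_LOAD_FAST a,b → push 13,4. Stack: [13, 4]
BINARY_OP + → 13 + 4 = 17. Stack: [17]
LOAD_FAST c → push 14. Stack: [17, 14]
BINARY_OP - → 17 - 14 = 3. Stack: [3]
STORE_FAST q → q=3. Stack: []
LOAD_FAST c → push 14. Stack: [14]
LOAD_CONST → push 12. Stack: [14, 12]
BINARY_OP + → 14 + 12 = 26. Stack: [26]
STORE_FAST s → s=26. Stack: []
LOAD_CONST → push 3. Stack: [3]
LOAD_FAST c → push 14. Stack: [3, 14]
BINARY_OP * → 3 * 14 = 42. Stack: [42]
LOAD_FAST_LOAD_FAST c,q → push 14,3. Stack: [42, 14, 3]
BINARY_OP ^ → 14 ^ 3 = 13. Stack: [42, 13]
BINARY_OP // → 42 // 13 = 3. Stack: [3]
STORE_FAST n → n=3. Stack: []
LOAD_FAST n → push 3. Stack: [3]
LOAD_CONST → push 9. Stack: [3, 9]
BINARY_OP - → 3 - 9 = -6. Stack: [-6]
RETURN_VALUE → return -6.

-6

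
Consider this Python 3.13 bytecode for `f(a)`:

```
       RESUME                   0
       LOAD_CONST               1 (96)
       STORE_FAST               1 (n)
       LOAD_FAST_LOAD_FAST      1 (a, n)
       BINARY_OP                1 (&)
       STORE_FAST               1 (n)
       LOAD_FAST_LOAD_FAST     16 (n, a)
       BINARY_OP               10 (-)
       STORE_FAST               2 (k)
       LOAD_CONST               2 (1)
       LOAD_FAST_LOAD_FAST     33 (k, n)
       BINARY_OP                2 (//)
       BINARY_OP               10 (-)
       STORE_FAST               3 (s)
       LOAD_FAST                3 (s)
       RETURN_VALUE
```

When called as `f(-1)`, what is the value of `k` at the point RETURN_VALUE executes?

LOAD_CONST → push 96. Stack: [96]
STORE_FAST n → n=96. Stack: []
LOAD_FAST_LOAD_FAST a,n → push -1,96. Stack: [-1, 96]
BINARY_OP & → -1 & 96 = 96. Stack: [96]
STORE_FAST n → n=96. Stack: []
LOAD_FAST_LOAD_FAST n,a → push 96,-1. Stack: [96, -1]
BINARY_OP - → 96 - -1 = 97. Stack: [97]
STORE_FAST k → k=97. Stack: []
LOAD_CONST → push 1. Stack: [1]
LOAD_FAST_LOAD_FAST k,n → push 97,96. Stack: [1, 97, 96]
BINARY_OP // → 97 // 96 = 1. Stack: [1, 1]
BINARY_OP - → 1 - 1 = 0. Stack: [0]
STORE_FAST s → s=0. Stack: []
LOAD_FAST s → push 0. Stack: [0]
RETURN_VALUE → return 0.

97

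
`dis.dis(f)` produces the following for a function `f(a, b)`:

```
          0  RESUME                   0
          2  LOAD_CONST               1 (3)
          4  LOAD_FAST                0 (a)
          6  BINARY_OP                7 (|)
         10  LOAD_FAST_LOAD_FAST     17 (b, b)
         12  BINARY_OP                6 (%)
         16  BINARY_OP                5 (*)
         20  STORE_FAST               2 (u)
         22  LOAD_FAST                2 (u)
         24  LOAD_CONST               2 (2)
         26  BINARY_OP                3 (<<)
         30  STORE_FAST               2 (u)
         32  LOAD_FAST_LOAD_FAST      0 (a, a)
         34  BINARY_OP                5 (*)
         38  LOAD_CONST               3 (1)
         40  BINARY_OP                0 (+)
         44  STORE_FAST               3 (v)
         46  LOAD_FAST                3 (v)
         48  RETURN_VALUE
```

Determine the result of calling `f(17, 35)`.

LOAD_CONST → push 3. Stack: [3]
LOAD_FAST a → push 17. Stack: [3, 17]
BINARY_OP | → 3 | 17 = 19. Stack: [19]
LOAD_FAST_LOAD_FAST b,b → push 35,35. Stack: [19, 35, 35]
BINARY_OP % → 35 % 35 = 0. Stack: [19, 0]
BINARY_OP * → 19 * 0 = 0. Stack: [0]
STORE_FAST u → u=0. Stack: []
LOAD_FAST u → push 0. Stack: [0]
LOAD_CONST → push 2. Stack: [0, 2]
BINARY_OP << → 0 << 2 = 0. Stack: [0]
STORE_FAST u → u=0. Stack: []
LOAD_FAST_LOAD_FAST a,a → push 17,17. Stack: [17, 17]
BINARY_OP * → 17 * 17 = 289. Stack: [289]
LOAD_CONST → push 1. Stack: [289, 1]
BINARY_OP + → 289 + 1 = 290. Stack: [290]
STORE_FAST v → v=290. Stack: []
LOAD_FAST v → push 290. Stack: [290]
RETURN_VALUE → return 290.

290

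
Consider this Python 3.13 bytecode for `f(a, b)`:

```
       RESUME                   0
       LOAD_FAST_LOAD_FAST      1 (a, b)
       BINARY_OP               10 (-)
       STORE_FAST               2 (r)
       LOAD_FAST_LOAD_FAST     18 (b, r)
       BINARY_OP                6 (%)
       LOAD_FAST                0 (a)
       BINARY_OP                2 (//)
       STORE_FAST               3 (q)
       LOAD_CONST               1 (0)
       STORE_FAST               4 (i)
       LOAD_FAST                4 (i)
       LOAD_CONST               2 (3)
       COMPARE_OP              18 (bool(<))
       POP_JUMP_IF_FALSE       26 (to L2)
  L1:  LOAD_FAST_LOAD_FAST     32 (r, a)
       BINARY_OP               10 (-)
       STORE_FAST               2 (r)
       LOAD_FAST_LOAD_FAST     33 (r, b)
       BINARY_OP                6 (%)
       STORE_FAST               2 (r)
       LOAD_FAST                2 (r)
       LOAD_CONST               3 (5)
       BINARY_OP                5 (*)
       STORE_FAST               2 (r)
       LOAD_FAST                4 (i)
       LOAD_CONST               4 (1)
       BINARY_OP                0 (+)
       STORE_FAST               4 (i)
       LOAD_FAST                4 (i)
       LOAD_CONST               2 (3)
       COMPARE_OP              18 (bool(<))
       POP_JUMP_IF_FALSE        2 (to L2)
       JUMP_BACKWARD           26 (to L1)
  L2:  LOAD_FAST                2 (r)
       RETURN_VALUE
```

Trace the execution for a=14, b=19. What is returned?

LOAD_FAST_LOAD_FAST a,b → push 14,19
BINARY_OP - → 14 - 19 = -5
STORE_FAST r → r=-5
LOAD_FAST_LOAD_FAST b,r → push 19,-5
BINARY_OP % → 19 % -5 = -1
LOAD_FAST a → push 14
BINARY_OP // → -1 // 14 = -1
STORE_FAST q → q=-1
LOAD_CONST → push 0
STORE_FAST i → i=0
LOAD_FAST i → push 0
LOAD_CONST → push 3
COMPARE_OP bool(<) → 0 vs 3 = True
POP_JUMP_IF_FALSE → pop True; no jump
LOAD_FAST_LOAD_FAST r,a → push -5,14
BINARY_OP - → -5 - 14 = -19
STORE_FAST r → r=-19
LOAD_FAST_LOAD_FAST r,b → push -19,19
BINARY_OP % → -19 % 19 = 0
STORE_FAST r → r=0
LOAD_FAST r → push 0
LOAD_CONST → push 5
BINARY_OP * → 0 * 5 = 0
STORE_FAST r → r=0
LOAD_FAST i → push 0
LOAD_CONST → push 1
BINARY_OP + → 0 + 1 = 1
STORE_FAST i → i=1
LOAD_FAST i → push 1
LOAD_CONST → push 3
COMPARE_OP bool(<) → 1 vs 3 = True
POP_JUMP_IF_FALSE → pop True; no jump
LOAD_FAST_LOAD_FAST r,a → push 0,14
BINARY_OP - → 0 - 14 = -14
STORE_FAST r → r=-14
LOAD_FAST_LOAD_FAST r,b → push -14,19
BINARY_OP % → -14 % 19 = 5
STORE_FAST r → r=5
LOAD_FAST r → push 5
LOAD_CONST → push 5
BINARY_OP * → 5 * 5 = 25
STORE_FAST r → r=25
LOAD_FAST i → push 1
LOAD_CONST → push 1
BINARY_OP + → 1 + 1 = 2
STORE_FAST i → i=2
LOAD_FAST i → push 2
LOAD_CONST → push 3
COMPARE_OP bool(<) → 2 vs 3 = True
POP_JUMP_IF_FALSE → pop True; no jump
LOAD_FAST_LOAD_FAST r,a → push 25,14
BINARY_OP - → 25 - 14 = 11
STORE_FAST r → r=11
LOAD_FAST_LOAD_FAST r,b → push 11,19
BINARY_OP % → 11 % 19 = 11
STORE_FAST r → r=11
LOAD_FAST r → push 11
LOAD_CONST → push 5
BINARY_OP * → 11 * 5 = 55
STORE_FAST r → r=55
LOAD_FAST i → push 2
LOAD_CONST → push 1
BINARY_OP + → 2 + 1 = 3
STORE_FAST i → i=3
LOAD_FAST i → push 3
LOAD_CONST → push 3
COMPARE_OP bool(<) → 3 vs 3 = False
POP_JUMP_IF_FALSE → pop False; jump
LOAD_FAST r → push 55
RETURN_VALUE → return 55.

55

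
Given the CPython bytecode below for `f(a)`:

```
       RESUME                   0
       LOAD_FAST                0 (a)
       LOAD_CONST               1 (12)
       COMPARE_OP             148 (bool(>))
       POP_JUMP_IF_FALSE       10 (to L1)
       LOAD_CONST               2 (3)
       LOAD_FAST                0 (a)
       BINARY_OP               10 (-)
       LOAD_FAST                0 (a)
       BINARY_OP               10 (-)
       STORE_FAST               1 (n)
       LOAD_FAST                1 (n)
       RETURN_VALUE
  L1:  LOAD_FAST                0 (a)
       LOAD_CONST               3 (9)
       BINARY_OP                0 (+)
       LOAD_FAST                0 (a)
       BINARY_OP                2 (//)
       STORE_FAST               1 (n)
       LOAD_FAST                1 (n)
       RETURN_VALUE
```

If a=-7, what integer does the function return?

LOAD_FAST a → push -7. Stack: [-7]
LOAD_CONST → push 12. Stack: [-7, 12]
COMPARE_OP bool(>) → -7 vs 12 = False. Stack: [False]
POP_JUMP_IF_FALSE → pop False; jump. Stack: []
LOAD_FAST a → push -7. Stack: [-7]
LOAD_CONST → push 9. Stack: [-7, 9]
BINARY_OP + → -7 + 9 = 2. Stack: [2]
LOAD_FAST a → push -7. Stack: [2, -7]
BINARY_OP // → 2 // -7 = -1. Stack: [-1]
STORE_FAST n → n=-1. Stack: []
LOAD_FAST n → push -1. Stack: [-1]
RETURN_VALUE → return -1.

-1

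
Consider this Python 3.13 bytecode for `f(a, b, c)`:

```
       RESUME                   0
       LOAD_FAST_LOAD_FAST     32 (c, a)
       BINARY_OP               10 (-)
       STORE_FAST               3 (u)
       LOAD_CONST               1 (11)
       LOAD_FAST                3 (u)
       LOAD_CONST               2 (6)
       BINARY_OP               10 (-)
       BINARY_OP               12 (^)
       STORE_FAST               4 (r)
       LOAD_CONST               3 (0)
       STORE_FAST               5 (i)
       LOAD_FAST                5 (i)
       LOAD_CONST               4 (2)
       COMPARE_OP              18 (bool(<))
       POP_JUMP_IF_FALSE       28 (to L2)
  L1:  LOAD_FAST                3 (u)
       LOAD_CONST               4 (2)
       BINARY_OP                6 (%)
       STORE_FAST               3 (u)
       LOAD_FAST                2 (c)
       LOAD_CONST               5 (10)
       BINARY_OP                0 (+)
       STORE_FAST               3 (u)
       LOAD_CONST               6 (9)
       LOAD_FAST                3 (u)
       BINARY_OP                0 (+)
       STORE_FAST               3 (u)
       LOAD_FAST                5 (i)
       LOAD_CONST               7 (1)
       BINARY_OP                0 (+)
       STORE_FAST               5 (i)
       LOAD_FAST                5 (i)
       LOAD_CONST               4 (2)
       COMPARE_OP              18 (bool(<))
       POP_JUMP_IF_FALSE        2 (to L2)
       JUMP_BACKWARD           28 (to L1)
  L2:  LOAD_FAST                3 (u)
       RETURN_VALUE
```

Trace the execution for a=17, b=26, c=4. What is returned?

23

LOAD_FAST_LOAD_FAST c,a → push 4,17. Stack: [4, 17]
BINARY_OP - → 4 - 17 = -13. Stack: [-13]
STORE_FAST u → u=-13. Stack: []
LOAD_CONST → push 11. Stack: [11]
LOAD_FAST u → push -13. Stack: [11, -13]
LOAD_CONST → push 6. Stack: [11, -13, 6]
BINARY_OP - → -13 - 6 = -19. Stack: [11, -19]
BINARY_OP ^ → 11 ^ -19 = -26. Stack: [-26]
STORE_FAST r → r=-26. Stack: []
LOAD_CONST → push 0. Stack: [0]
STORE_FAST i → i=0. Stack: []
LOAD_FAST i → push 0. Stack: [0]
LOAD_CONST → push 2. Stack: [0, 2]
COMPARE_OP bool(<) → 0 vs 2 = True. Stack: [True]
POP_JUMP_IF_FALSE → pop True; no jump. Stack: []
LOAD_FAST u → push -13. Stack: [-13]
LOAD_CONST → push 2. Stack: [-13, 2]
BINARY_OP % → -13 % 2 = 1. Stack: [1]
STORE_FAST u → u=1. Stack: []
LOAD_FAST c → push 4. Stack: [4]
LOAD_CONST → push 10. Stack: [4, 10]
BINARY_OP + → 4 + 10 = 14. Stack: [14]
STORE_FAST u → u=14. Stack: []
LOAD_CONST → push 9. Stack: [9]
LOAD_FAST u → push 14. Stack: [9, 14]
BINARY_OP + → 9 + 14 = 23. Stack: [23]
STORE_FAST u → u=23. Stack: []
LOAD_FAST i → push 0. Stack: [0]
LOAD_CONST → push 1. Stack: [0, 1]
BINARY_OP + → 0 + 1 = 1. Stack: [1]
STORE_FAST i → i=1. Stack: []
LOAD_FAST i → push 1. Stack: [1]
LOAD_CONST → push 2. Stack: [1, 2]
COMPARE_OP bool(<) → 1 vs 2 = True. Stack: [True]
POP_JUMP_IF_FALSE → pop True; no jump. Stack: []
LOAD_FAST u → push 23. Stack: [23]
LOAD_CONST → push 2. Stack: [23, 2]
BINARY_OP % → 23 % 2 = 1. Stack: [1]
STORE_FAST u → u=1. Stack: []
LOAD_FAST c → push 4. Stack: [4]
LOAD_CONST → push 10. Stack: [4, 10]
BINARY_OP + → 4 + 10 = 14. Stack: [14]
STORE_FAST u → u=14. Stack: []
LOAD_CONST → push 9. Stack: [9]
LOAD_FAST u → push 14. Stack: [9, 14]
BINARY_OP + → 9 + 14 = 23. Stack: [23]
STORE_FAST u → u=23. Stack: []
LOAD_FAST i → push 1. Stack: [1]
LOAD_CONST → push 1. Stack: [1, 1]
BINARY_OP + → 1 + 1 = 2. Stack: [2]
STORE_FAST i → i=2. Stack: []
LOAD_FAST i → push 2. Stack: [2]
LOAD_CONST → push 2. Stack: [2, 2]
COMPARE_OP bool(<) → 2 vs 2 = False. Stack: [False]
POP_JUMP_IF_FALSE → pop False; jump. Stack: []
LOAD_FAST u → push 23. Stack: [23]
RETURN_VALUE → return 23.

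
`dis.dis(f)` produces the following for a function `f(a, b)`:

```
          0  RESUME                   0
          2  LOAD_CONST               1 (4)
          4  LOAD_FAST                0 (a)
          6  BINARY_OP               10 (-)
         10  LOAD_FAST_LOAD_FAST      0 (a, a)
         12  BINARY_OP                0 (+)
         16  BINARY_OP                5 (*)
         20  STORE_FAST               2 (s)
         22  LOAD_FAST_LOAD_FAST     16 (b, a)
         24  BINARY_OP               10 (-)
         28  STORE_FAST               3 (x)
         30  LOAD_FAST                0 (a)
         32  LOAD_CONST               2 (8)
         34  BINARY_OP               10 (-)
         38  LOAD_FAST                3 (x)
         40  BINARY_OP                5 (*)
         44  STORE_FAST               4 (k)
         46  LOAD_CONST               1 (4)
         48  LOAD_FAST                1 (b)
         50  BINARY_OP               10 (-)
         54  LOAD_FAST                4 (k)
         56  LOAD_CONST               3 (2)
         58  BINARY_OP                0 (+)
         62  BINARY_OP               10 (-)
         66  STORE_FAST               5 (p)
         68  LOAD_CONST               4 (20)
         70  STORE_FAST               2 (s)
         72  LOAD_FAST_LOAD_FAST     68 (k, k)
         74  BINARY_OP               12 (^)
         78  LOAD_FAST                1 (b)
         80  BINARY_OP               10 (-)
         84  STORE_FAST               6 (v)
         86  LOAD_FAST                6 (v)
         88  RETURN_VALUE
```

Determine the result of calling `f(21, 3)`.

LOAD_CONST → push 4. Stack: [4]
LOAD_FAST a → push 21. Stack: [4, 21]
BINARY_OP - → 4 - 21 = -17. Stack: [-17]
LOAD_FAST_LOAD_FAST a,a → push 21,21. Stack: [-17, 21, 21]
BINARY_OP + → 21 + 21 = 42. Stack: [-17, 42]
BINARY_OP * → -17 * 42 = -714. Stack: [-714]
STORE_FAST s → s=-714. Stack: []
LOAD_FAST_LOAD_FAST b,a → push 3,21. Stack: [3, 21]
BINARY_OP - → 3 - 21 = -18. Stack: [-18]
STORE_FAST x → x=-18. Stack: []
LOAD_FAST a → push 21. Stack: [21]
LOAD_CONST → push 8. Stack: [21, 8]
BINARY_OP - → 21 - 8 = 13. Stack: [13]
LOAD_FAST x → push -18. Stack: [13, -18]
BINARY_OP * → 13 * -18 = -234. Stack: [-234]
STORE_FAST k → k=-234. Stack: []
LOAD_CONST → push 4. Stack: [4]
LOAD_FAST b → push 3. Stack: [4, 3]
BINARY_OP - → 4 - 3 = 1. Stack: [1]
LOAD_FAST k → push -234. Stack: [1, -234]
LOAD_CONST → push 2. Stack: [1, -234, 2]
BINARY_OP + → -234 + 2 = -232. Stack: [1, -232]
BINARY_OP - → 1 - -232 = 233. Stack: [233]
STORE_FAST p → p=233. Stack: []
LOAD_CONST → push 20. Stack: [20]
STORE_FAST s → s=20. Stack: []
LOAD_FAST_LOAD_FAST k,k → push -234,-234. Stack: [-234, -234]
BINARY_OP ^ → -234 ^ -234 = 0. Stack: [0]
LOAD_FAST b → push 3. Stack: [0, 3]
BINARY_OP - → 0 - 3 = -3. Stack: [-3]
STORE_FAST v → v=-3. Stack: []
LOAD_FAST v → push -3. Stack: [-3]
RETURN_VALUE → return -3.

-3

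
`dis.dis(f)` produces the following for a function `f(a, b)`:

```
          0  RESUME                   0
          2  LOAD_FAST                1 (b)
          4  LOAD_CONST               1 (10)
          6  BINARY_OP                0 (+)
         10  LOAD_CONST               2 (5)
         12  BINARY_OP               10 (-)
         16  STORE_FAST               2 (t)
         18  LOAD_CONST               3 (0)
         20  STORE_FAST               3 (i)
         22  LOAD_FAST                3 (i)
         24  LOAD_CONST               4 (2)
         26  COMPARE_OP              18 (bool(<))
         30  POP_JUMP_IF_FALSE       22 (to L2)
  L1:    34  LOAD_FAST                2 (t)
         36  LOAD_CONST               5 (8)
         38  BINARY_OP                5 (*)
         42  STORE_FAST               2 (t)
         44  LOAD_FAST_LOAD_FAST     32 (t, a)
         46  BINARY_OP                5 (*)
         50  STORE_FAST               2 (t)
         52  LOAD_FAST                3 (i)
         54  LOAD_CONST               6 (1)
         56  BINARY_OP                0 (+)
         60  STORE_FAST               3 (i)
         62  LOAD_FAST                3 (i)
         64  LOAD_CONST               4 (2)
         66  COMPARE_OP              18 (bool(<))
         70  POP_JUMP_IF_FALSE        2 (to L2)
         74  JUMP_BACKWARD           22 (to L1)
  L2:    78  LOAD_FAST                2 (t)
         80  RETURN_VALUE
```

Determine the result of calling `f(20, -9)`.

-102400

LOAD_FAST b → push -9. Stack: [-9]
LOAD_CONST → push 10. Stack: [-9, 10]
BINARY_OP + → -9 + 10 = 1. Stack: [1]
LOAD_CONST → push 5. Stack: [1, 5]
BINARY_OP - → 1 - 5 = -4. Stack: [-4]
STORE_FAST t → t=-4. Stack: []
LOAD_CONST → push 0. Stack: [0]
STORE_FAST i → i=0. Stack: []
LOAD_FAST i → push 0. Stack: [0]
LOAD_CONST → push 2. Stack: [0, 2]
COMPARE_OP bool(<) → 0 vs 2 = True. Stack: [True]
POP_JUMP_IF_FALSE → pop True; no jump. Stack: []
LOAD_FAST t → push -4. Stack: [-4]
LOAD_CONST → push 8. Stack: [-4, 8]
BINARY_OP * → -4 * 8 = -32. Stack: [-32]
STORE_FAST t → t=-32. Stack: []
LOAD_FAST_LOAD_FAST t,a → push -32,20. Stack: [-32, 20]
BINARY_OP * → -32 * 20 = -640. Stack: [-640]
STORE_FAST t → t=-640. Stack: []
LOAD_FAST i → push 0. Stack: [0]
LOAD_CONST → push 1. Stack: [0, 1]
BINARY_OP + → 0 + 1 = 1. Stack: [1]
STORE_FAST i → i=1. Stack: []
LOAD_FAST i → push 1. Stack: [1]
LOAD_CONST → push 2. Stack: [1, 2]
COMPARE_OP bool(<) → 1 vs 2 = True. Stack: [True]
POP_JUMP_IF_FALSE → pop True; no jump. Stack: []
LOAD_FAST t → push -640. Stack: [-640]
LOAD_CONST → push 8. Stack: [-640, 8]
BINARY_OP * → -640 * 8 = -5120. Stack: [-5120]
STORE_FAST t → t=-5120. Stack: []
LOAD_FAST_LOAD_FAST t,a → push -5120,20. Stack: [-5120, 20]
BINARY_OP * → -5120 * 20 = -102400. Stack: [-102400]
STORE_FAST t → t=-102400. Stack: []
LOAD_FAST i → push 1. Stack: [1]
LOAD_CONST → push 1. Stack: [1, 1]
BINARY_OP + → 1 + 1 = 2. Stack: [2]
STORE_FAST i → i=2. Stack: []
LOAD_FAST i → push 2. Stack: [2]
LOAD_CONST → push 2. Stack: [2, 2]
COMPARE_OP bool(<) → 2 vs 2 = False. Stack: [False]
POP_JUMP_IF_FALSE → pop False; jump. Stack: []
LOAD_FAST t → push -102400. Stack: [-102400]
RETURN_VALUE → return -102400.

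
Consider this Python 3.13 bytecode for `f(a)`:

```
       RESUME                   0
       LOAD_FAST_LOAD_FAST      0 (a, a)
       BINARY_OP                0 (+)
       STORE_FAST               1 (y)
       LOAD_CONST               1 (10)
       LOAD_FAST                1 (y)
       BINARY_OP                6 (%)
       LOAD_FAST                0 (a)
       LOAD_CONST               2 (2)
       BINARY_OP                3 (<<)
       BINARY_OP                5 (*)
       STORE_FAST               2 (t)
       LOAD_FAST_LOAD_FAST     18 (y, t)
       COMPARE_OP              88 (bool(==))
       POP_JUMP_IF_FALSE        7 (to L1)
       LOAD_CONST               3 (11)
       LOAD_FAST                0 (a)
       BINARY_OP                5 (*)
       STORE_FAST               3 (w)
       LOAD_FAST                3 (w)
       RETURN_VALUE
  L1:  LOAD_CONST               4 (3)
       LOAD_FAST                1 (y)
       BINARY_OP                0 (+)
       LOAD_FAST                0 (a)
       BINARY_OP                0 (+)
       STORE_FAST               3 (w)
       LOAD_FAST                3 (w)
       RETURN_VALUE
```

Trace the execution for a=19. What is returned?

60

LOAD_FAST_LOAD_FAST a,a → push 19,19. Stack: [19, 19]
BINARY_OP + → 19 + 19 = 38. Stack: [38]
STORE_FAST y → y=38. Stack: []
LOAD_CONST → push 10. Stack: [10]
LOAD_FAST y → push 38. Stack: [10, 38]
BINARY_OP % → 10 % 38 = 10. Stack: [10]
LOAD_FAST a → push 19. Stack: [10, 19]
LOAD_CONST → push 2. Stack: [10, 19, 2]
BINARY_OP << → 19 << 2 = 76. Stack: [10, 76]
BINARY_OP * → 10 * 76 = 760. Stack: [760]
STORE_FAST t → t=760. Stack: []
LOAD_FAST_LOAD_FAST y,t → push 38,760. Stack: [38, 760]
COMPARE_OP bool(==) → 38 vs 760 = False. Stack: [False]
POP_JUMP_IF_FALSE → pop False; jump. Stack: []
LOAD_CONST → push 3. Stack: [3]
LOAD_FAST y → push 38. Stack: [3, 38]
BINARY_OP + → 3 + 38 = 41. Stack: [41]
LOAD_FAST a → push 19. Stack: [41, 19]
BINARY_OP + → 41 + 19 = 60. Stack: [60]
STORE_FAST w → w=60. Stack: []
LOAD_FAST w → push 60. Stack: [60]
RETURN_VALUE → return 60.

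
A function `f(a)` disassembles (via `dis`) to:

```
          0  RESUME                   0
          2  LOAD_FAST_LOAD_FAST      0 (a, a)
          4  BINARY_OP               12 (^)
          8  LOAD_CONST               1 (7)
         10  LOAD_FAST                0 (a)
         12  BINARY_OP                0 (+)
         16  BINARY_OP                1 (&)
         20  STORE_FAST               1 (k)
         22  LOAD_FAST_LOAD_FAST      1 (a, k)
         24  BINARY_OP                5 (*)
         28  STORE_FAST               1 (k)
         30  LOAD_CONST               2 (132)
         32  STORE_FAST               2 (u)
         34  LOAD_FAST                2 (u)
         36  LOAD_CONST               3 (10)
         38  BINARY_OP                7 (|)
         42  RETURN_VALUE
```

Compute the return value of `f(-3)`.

LOAD_FAST_LOAD_FAST a,a → push -3,-3. Stack: [-3, -3]
BINARY_OP ^ → -3 ^ -3 = 0. Stack: [0]
LOAD_CONST → push 7. Stack: [0, 7]
LOAD_FAST a → push -3. Stack: [0, 7, -3]
BINARY_OP + → 7 + -3 = 4. Stack: [0, 4]
BINARY_OP & → 0 & 4 = 0. Stack: [0]
STORE_FAST k → k=0. Stack: []
LOAD_FAST_LOAD_FAST a,k → push -3,0. Stack: [-3, 0]
BINARY_OP * → -3 * 0 = 0. Stack: [0]
STORE_FAST k → k=0. Stack: []
LOAD_CONST → push 132. Stack: [132]
STORE_FAST u → u=132. Stack: []
LOAD_FAST u → push 132. Stack: [132]
LOAD_CONST → push 10. Stack: [132, 10]
BINARY_OP | → 132 | 10 = 142. Stack: [142]
RETURN_VALUE → return 142.

142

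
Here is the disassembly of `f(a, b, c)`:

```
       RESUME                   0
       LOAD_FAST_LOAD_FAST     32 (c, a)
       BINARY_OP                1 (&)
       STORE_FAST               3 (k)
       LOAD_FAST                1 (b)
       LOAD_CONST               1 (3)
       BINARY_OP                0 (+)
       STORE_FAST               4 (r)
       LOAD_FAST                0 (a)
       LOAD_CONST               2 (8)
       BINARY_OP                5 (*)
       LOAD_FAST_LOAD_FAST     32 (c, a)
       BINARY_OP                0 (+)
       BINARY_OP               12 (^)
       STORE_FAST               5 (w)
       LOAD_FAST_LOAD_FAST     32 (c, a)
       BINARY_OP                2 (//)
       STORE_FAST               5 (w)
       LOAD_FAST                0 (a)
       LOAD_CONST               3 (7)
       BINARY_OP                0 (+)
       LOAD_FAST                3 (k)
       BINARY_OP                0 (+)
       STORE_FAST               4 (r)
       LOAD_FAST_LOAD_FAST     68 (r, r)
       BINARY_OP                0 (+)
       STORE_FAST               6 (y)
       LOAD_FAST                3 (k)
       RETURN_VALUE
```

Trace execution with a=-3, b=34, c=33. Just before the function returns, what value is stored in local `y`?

LOAD_FAST_LOAD_FAST c,a → push 33,-3. Stack: [33, -3]
BINARY_OP & → 33 & -3 = 33. Stack: [33]
STORE_FAST k → k=33. Stack: []
LOAD_FAST b → push 34. Stack: [34]
LOAD_CONST → push 3. Stack: [34, 3]
BINARY_OP + → 34 + 3 = 37. Stack: [37]
STORE_FAST r → r=37. Stack: []
LOAD_FAST a → push -3. Stack: [-3]
LOAD_CONST → push 8. Stack: [-3, 8]
BINARY_OP * → -3 * 8 = -24. Stack: [-24]
LOAD_FAST_LOAD_FAST c,a → push 33,-3. Stack: [-24, 33, -3]
BINARY_OP + → 33 + -3 = 30. Stack: [-24, 30]
BINARY_OP ^ → -24 ^ 30 = -10. Stack: [-10]
STORE_FAST w → w=-10. Stack: []
LOAD_FAST_LOAD_FAST c,a → push 33,-3. Stack: [33, -3]
BINARY_OP // → 33 // -3 = -11. Stack: [-11]
STORE_FAST w → w=-11. Stack: []
LOAD_FAST a → push -3. Stack: [-3]
LOAD_CONST → push 7. Stack: [-3, 7]
BINARY_OP + → -3 + 7 = 4. Stack: [4]
LOAD_FAST k → push 33. Stack: [4, 33]
BINARY_OP + → 4 + 33 = 37. Stack: [37]
STORE_FAST r → r=37. Stack: []
LOAD_FAST_LOAD_FAST r,r → push 37,37. Stack: [37, 37]
BINARY_OP + → 37 + 37 = 74. Stack: [74]
STORE_FAST y → y=74. Stack: []
LOAD_FAST k → push 33. Stack: [33]
RETURN_VALUE → return 33.

74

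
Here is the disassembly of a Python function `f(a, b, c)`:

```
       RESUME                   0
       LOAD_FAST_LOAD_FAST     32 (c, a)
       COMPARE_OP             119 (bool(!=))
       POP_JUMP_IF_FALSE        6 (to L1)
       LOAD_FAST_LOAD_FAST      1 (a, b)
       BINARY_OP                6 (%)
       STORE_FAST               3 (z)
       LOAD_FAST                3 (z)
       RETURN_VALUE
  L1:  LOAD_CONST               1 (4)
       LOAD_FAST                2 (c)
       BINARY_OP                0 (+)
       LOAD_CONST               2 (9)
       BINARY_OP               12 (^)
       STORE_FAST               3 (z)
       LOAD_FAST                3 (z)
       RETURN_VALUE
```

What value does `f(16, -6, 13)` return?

-2

LOAD_FAST_LOAD_FAST c,a → push 13,16. Stack: [13, 16]
COMPARE_OP bool(!=) → 13 vs 16 = True. Stack: [True]
POP_JUMP_IF_FALSE → pop True; no jump. Stack: []
LOAD_FAST_LOAD_FAST a,b → push 16,-6. Stack: [16, -6]
BINARY_OP % → 16 % -6 = -2. Stack: [-2]
STORE_FAST z → z=-2. Stack: []
LOAD_FAST z → push -2. Stack: [-2]
RETURN_VALUE → return -2.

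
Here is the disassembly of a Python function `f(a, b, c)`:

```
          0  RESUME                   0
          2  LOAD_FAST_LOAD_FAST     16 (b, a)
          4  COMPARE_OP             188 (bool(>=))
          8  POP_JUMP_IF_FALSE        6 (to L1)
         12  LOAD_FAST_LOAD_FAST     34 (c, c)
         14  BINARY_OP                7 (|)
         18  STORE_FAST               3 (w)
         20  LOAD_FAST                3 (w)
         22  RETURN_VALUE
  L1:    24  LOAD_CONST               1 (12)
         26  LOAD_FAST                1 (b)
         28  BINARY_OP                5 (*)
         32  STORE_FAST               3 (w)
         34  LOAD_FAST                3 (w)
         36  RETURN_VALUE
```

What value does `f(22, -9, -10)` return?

-108

LOAD_FAST_LOAD_FAST b,a → push -9,22. Stack: [-9, 22]
COMPARE_OP bool(>=) → -9 vs 22 = False. Stack: [False]
POP_JUMP_IF_FALSE → pop False; jump. Stack: []
LOAD_CONST → push 12. Stack: [12]
LOAD_FAST b → push -9. Stack: [12, -9]
BINARY_OP * → 12 * -9 = -108. Stack: [-108]
STORE_FAST w → w=-108. Stack: []
LOAD_FAST w → push -108. Stack: [-108]
RETURN_VALUE → return -108.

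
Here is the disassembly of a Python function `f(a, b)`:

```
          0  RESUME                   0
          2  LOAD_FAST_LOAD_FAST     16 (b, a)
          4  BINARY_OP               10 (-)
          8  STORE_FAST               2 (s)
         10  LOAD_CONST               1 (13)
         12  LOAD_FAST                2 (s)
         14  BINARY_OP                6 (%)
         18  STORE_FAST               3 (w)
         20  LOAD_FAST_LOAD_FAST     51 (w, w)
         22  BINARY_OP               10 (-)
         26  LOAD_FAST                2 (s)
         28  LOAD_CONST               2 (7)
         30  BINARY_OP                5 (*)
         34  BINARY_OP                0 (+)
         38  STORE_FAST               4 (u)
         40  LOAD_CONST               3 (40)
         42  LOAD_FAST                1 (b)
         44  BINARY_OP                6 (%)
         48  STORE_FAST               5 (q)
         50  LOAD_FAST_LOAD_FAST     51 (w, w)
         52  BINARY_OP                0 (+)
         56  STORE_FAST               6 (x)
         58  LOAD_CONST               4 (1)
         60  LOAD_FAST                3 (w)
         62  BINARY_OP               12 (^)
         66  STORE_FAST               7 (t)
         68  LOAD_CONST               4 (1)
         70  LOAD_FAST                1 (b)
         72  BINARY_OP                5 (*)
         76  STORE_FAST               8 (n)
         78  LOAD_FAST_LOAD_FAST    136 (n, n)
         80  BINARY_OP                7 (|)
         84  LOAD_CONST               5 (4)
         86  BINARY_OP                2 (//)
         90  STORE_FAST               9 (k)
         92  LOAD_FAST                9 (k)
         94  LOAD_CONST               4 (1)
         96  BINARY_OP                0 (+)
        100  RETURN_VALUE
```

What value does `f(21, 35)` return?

9

LOAD_FAST_LOAD_FAST b,a → push 35,21. Stack: [35, 21]
BINARY_OP - → 35 - 21 = 14. Stack: [14]
STORE_FAST s → s=14. Stack: []
LOAD_CONST → push 13. Stack: [13]
LOAD_FAST s → push 14. Stack: [13, 14]
BINARY_OP % → 13 % 14 = 13. Stack: [13]
STORE_FAST w → w=13. Stack: []
LOAD_FAST_LOAD_FAST w,w → push 13,13. Stack: [13, 13]
BINARY_OP - → 13 - 13 = 0. Stack: [0]
LOAD_FAST s → push 14. Stack: [0, 14]
LOAD_CONST → push 7. Stack: [0, 14, 7]
BINARY_OP * → 14 * 7 = 98. Stack: [0, 98]
BINARY_OP + → 0 + 98 = 98. Stack: [98]
STORE_FAST u → u=98. Stack: []
LOAD_CONST → push 40. Stack: [40]
LOAD_FAST b → push 35. Stack: [40, 35]
BINARY_OP % → 40 % 35 = 5. Stack: [5]
STORE_FAST q → q=5. Stack: []
LOAD_FAST_LOAD_FAST w,w → push 13,13. Stack: [13, 13]
BINARY_OP + → 13 + 13 = 26. Stack: [26]
STORE_FAST x → x=26. Stack: []
LOAD_CONST → push 1. Stack: [1]
LOAD_FAST w → push 13. Stack: [1, 13]
BINARY_OP ^ → 1 ^ 13 = 12. Stack: [12]
STORE_FAST t → t=12. Stack: []
LOAD_CONST → push 1. Stack: [1]
LOAD_FAST b → push 35. Stack: [1, 35]
BINARY_OP * → 1 * 35 = 35. Stack: [35]
STORE_FAST n → n=35. Stack: []
LOAD_FAST_LOAD_FAST n,n → push 35,35. Stack: [35, 35]
BINARY_OP | → 35 | 35 = 35. Stack: [35]
LOAD_CONST → push 4. Stack: [35, 4]
BINARY_OP // → 35 // 4 = 8. Stack: [8]
STORE_FAST k → k=8. Stack: []
LOAD_FAST k → push 8. Stack: [8]
LOAD_CONST → push 1. Stack: [8, 1]
BINARY_OP + → 8 + 1 = 9. Stack: [9]
RETURN_VALUE → return 9.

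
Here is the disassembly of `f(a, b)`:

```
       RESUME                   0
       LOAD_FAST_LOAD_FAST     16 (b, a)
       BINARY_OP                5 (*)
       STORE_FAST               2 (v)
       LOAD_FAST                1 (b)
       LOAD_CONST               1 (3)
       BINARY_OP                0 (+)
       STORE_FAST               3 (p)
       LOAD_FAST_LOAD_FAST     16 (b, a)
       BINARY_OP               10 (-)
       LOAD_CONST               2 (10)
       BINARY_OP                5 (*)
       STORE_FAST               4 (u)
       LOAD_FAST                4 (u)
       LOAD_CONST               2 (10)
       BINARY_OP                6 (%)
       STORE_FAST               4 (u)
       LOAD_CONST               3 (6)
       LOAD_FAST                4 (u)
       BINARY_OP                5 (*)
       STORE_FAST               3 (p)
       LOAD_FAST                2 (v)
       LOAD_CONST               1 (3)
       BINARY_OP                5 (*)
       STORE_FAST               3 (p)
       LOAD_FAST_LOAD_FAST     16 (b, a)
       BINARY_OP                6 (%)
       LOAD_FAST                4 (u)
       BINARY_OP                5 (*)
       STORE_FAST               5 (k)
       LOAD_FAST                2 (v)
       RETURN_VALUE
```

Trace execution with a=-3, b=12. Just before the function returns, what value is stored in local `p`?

LOAD_FAST_LOAD_FAST b,a → push 12,-3. Stack: [12, -3]
BINARY_OP * → 12 * -3 = -36. Stack: [-36]
STORE_FAST v → v=-36. Stack: []
LOAD_FAST b → push 12. Stack: [12]
LOAD_CONST → push 3. Stack: [12, 3]
BINARY_OP + → 12 + 3 = 15. Stack: [15]
STORE_FAST p → p=15. Stack: []
LOAD_FAST_LOAD_FAST b,a → push 12,-3. Stack: [12, -3]
BINARY_OP - → 12 - -3 = 15. Stack: [15]
LOAD_CONST → push 10. Stack: [15, 10]
BINARY_OP * → 15 * 10 = 150. Stack: [150]
STORE_FAST u → u=150. Stack: []
LOAD_FAST u → push 150. Stack: [150]
LOAD_CONST → push 10. Stack: [150, 10]
BINARY_OP % → 150 % 10 = 0. Stack: [0]
STORE_FAST u → u=0. Stack: []
LOAD_CONST → push 6. Stack: [6]
LOAD_FAST u → push 0. Stack: [6, 0]
BINARY_OP * → 6 * 0 = 0. Stack: [0]
STORE_FAST p → p=0. Stack: []
LOAD_FAST v → push -36. Stack: [-36]
LOAD_CONST → push 3. Stack: [-36, 3]
BINARY_OP * → -36 * 3 = -108. Stack: [-108]
STORE_FAST p → p=-108. Stack: []
LOAD_FAST_LOAD_FAST b,a → push 12,-3. Stack: [12, -3]
BINARY_OP % → 12 % -3 = 0. Stack: [0]
LOAD_FAST u → push 0. Stack: [0, 0]
BINARY_OP * → 0 * 0 = 0. Stack: [0]
STORE_FAST k → k=0. Stack: []
LOAD_FAST v → push -36. Stack: [-36]
RETURN_VALUE → return -36.

-108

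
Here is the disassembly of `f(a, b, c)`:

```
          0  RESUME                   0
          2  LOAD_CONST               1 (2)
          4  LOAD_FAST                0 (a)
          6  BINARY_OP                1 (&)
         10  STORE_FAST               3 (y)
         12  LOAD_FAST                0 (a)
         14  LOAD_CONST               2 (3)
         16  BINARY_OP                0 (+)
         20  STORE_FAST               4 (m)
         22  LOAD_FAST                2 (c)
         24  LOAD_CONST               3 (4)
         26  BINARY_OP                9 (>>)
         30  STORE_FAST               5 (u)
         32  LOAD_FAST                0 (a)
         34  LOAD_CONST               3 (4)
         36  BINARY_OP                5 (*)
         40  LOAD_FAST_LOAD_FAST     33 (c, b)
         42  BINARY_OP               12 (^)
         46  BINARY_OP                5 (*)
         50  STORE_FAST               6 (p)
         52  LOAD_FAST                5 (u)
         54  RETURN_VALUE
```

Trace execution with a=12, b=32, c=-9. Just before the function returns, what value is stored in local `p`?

-1968

LOAD_CONST → push 2. Stack: [2]
LOAD_FAST a → push 12. Stack: [2, 12]
BINARY_OP & → 2 & 12 = 0. Stack: [0]
STORE_FAST y → y=0. Stack: []
LOAD_FAST a → push 12. Stack: [12]
LOAD_CONST → push 3. Stack: [12, 3]
BINARY_OP + → 12 + 3 = 15. Stack: [15]
STORE_FAST m → m=15. Stack: []
LOAD_FAST c → push -9. Stack: [-9]
LOAD_CONST → push 4. Stack: [-9, 4]
BINARY_OP >> → -9 >> 4 = -1. Stack: [-1]
STORE_FAST u → u=-1. Stack: []
LOAD_FAST a → push 12. Stack: [12]
LOAD_CONST → push 4. Stack: [12, 4]
BINARY_OP * → 12 * 4 = 48. Stack: [48]
LOAD_FAST_LOAD_FAST c,b → push -9,32. Stack: [48, -9, 32]
BINARY_OP ^ → -9 ^ 32 = -41. Stack: [48, -41]
BINARY_OP * → 48 * -41 = -1968. Stack: [-1968]
STORE_FAST p → p=-1968. Stack: []
LOAD_FAST u → push -1. Stack: [-1]
RETURN_VALUE → return -1.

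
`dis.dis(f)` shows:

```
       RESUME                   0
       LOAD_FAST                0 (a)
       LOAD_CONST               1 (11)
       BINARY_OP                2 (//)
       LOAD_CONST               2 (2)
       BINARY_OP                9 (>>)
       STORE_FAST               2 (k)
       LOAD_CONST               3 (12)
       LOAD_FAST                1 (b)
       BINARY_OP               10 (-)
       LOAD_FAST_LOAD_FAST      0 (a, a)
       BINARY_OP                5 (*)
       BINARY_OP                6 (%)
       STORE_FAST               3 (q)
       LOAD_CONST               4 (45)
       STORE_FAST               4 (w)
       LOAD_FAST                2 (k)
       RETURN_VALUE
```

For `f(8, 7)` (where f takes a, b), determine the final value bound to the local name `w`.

45

LOAD_FAST a → push 8. Stack: [8]
LOAD_CONST → push 11. Stack: [8, 11]
BINARY_OP // → 8 // 11 = 0. Stack: [0]
LOAD_CONST → push 2. Stack: [0, 2]
BINARY_OP >> → 0 >> 2 = 0. Stack: [0]
STORE_FAST k → k=0. Stack: []
LOAD_CONST → push 12. Stack: [12]
LOAD_FAST b → push 7. Stack: [12, 7]
BINARY_OP - → 12 - 7 = 5. Stack: [5]
LOAD_FAST_LOAD_FAST a,a → push 8,8. Stack: [5, 8, 8]
BINARY_OP * → 8 * 8 = 64. Stack: [5, 64]
BINARY_OP % → 5 % 64 = 5. Stack: [5]
STORE_FAST q → q=5. Stack: []
LOAD_CONST → push 45. Stack: [45]
STORE_FAST w → w=45. Stack: []
LOAD_FAST k → push 0. Stack: [0]
RETURN_VALUE → return 0.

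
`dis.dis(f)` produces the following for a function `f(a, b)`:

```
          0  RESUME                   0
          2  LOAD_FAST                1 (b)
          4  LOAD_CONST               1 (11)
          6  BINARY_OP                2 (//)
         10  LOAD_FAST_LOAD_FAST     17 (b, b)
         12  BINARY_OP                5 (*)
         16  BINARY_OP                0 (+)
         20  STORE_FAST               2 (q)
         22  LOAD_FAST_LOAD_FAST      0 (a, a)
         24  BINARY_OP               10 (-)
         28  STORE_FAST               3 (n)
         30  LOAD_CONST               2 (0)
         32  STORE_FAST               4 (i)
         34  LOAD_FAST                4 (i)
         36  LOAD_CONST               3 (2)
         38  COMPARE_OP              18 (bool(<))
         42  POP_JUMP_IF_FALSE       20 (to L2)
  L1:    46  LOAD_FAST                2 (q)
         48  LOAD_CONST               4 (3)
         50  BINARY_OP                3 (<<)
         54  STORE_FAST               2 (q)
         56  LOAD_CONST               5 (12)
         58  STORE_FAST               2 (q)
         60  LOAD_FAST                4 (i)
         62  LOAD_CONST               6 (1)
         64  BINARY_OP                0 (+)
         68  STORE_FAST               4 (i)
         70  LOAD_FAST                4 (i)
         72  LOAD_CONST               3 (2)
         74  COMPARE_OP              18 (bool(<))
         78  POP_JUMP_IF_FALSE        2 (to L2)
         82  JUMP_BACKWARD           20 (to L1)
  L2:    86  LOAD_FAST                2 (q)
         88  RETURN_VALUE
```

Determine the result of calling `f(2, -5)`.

12

LOAD_FAST b → push -5. Stack: [-5]
LOAD_CONST → push 11. Stack: [-5, 11]
BINARY_OP // → -5 // 11 = -1. Stack: [-1]
LOAD_FAST_LOAD_FAST b,b → push -5,-5. Stack: [-1, -5, -5]
BINARY_OP * → -5 * -5 = 25. Stack: [-1, 25]
BINARY_OP + → -1 + 25 = 24. Stack: [24]
STORE_FAST q → q=24. Stack: []
LOAD_FAST_LOAD_FAST a,a → push 2,2. Stack: [2, 2]
BINARY_OP - → 2 - 2 = 0. Stack: [0]
STORE_FAST n → n=0. Stack: []
LOAD_CONST → push 0. Stack: [0]
STORE_FAST i → i=0. Stack: []
LOAD_FAST i → push 0. Stack: [0]
LOAD_CONST → push 2. Stack: [0, 2]
COMPARE_OP bool(<) → 0 vs 2 = True. Stack: [True]
POP_JUMP_IF_FALSE → pop True; no jump. Stack: []
LOAD_FAST q → push 24. Stack: [24]
LOAD_CONST → push 3. Stack: [24, 3]
BINARY_OP << → 24 << 3 = 192. Stack: [192]
STORE_FAST q → q=192. Stack: []
LOAD_CONST → push 12. Stack: [12]
STORE_FAST q → q=12. Stack: []
LOAD_FAST i → push 0. Stack: [0]
LOAD_CONST → push 1. Stack: [0, 1]
BINARY_OP + → 0 + 1 = 1. Stack: [1]
STORE_FAST i → i=1. Stack: []
LOAD_FAST i → push 1. Stack: [1]
LOAD_CONST → push 2. Stack: [1, 2]
COMPARE_OP bool(<) → 1 vs 2 = True. Stack: [True]
POP_JUMP_IF_FALSE → pop True; no jump. Stack: []
LOAD_FAST q → push 12. Stack: [12]
LOAD_CONST → push 3. Stack: [12, 3]
BINARY_OP << → 12 << 3 = 96. Stack: [96]
STORE_FAST q → q=96. Stack: []
LOAD_CONST → push 12. Stack: [12]
STORE_FAST q → q=12. Stack: []
LOAD_FAST i → push 1. Stack: [1]
LOAD_CONST → push 1. Stack: [1, 1]
BINARY_OP + → 1 + 1 = 2. Stack: [2]
STORE_FAST i → i=2. Stack: []
LOAD_FAST i → push 2. Stack: [2]
LOAD_CONST → push 2. Stack: [2, 2]
COMPARE_OP bool(<) → 2 vs 2 = False. Stack: [False]
POP_JUMP_IF_FALSE → pop False; jump. Stack: []
LOAD_FAST q → push 12. Stack: [12]
RETURN_VALUE → return 12.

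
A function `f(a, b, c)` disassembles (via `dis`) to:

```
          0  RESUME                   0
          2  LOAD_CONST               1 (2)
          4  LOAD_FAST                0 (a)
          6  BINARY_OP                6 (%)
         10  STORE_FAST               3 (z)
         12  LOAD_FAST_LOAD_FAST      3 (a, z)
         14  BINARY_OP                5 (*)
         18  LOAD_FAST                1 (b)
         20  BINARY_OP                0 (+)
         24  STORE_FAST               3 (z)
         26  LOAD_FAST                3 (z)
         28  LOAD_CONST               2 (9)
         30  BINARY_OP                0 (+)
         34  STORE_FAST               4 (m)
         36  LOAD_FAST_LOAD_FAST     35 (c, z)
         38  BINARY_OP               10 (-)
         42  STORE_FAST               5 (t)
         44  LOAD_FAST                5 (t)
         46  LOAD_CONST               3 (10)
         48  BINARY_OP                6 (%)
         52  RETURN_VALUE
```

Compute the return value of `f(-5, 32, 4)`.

7

LOAD_CONST → push 2. Stack: [2]
LOAD_FAST a → push -5. Stack: [2, -5]
BINARY_OP % → 2 % -5 = -3. Stack: [-3]
STORE_FAST z → z=-3. Stack: []
LOAD_FAST_LOAD_FAST a,z → push -5,-3. Stack: [-5, -3]
BINARY_OP * → -5 * -3 = 15. Stack: [15]
LOAD_FAST b → push 32. Stack: [15, 32]
BINARY_OP + → 15 + 32 = 47. Stack: [47]
STORE_FAST z → z=47. Stack: []
LOAD_FAST z → push 47. Stack: [47]
LOAD_CONST → push 9. Stack: [47, 9]
BINARY_OP + → 47 + 9 = 56. Stack: [56]
STORE_FAST m → m=56. Stack: []
LOAD_FAST_LOAD_FAST c,z → push 4,47. Stack: [4, 47]
BINARY_OP - → 4 - 47 = -43. Stack: [-43]
STORE_FAST t → t=-43. Stack: []
LOAD_FAST t → push -43. Stack: [-43]
LOAD_CONST → push 10. Stack: [-43, 10]
BINARY_OP % → -43 % 10 = 7. Stack: [7]
RETURN_VALUE → return 7.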